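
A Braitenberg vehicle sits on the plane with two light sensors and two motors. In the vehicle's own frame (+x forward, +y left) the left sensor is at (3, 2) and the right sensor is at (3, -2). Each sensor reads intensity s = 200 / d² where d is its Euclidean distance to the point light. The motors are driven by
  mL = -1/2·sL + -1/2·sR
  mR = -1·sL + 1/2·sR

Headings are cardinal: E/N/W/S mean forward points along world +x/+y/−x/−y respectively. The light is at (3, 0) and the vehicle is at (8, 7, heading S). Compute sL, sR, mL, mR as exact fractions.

left sensor world pos  = (10, 4); dL² = 65
right sensor world pos = (6, 4); dR² = 25
sL = 200/65 = 40/13
sR = 200/25 = 8
mL = -1/2·sL + -1/2·sR = -72/13
mR = -1·sL + 1/2·sR = 12/13

40/13 8 -72/13 12/13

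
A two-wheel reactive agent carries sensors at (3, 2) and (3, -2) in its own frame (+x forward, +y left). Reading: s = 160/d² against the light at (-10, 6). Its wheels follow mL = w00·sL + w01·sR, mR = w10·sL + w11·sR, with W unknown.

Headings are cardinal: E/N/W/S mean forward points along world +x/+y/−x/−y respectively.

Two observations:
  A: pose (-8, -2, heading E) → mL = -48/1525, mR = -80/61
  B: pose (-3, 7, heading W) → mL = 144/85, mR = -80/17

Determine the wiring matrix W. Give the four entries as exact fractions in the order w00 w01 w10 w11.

obs A: pose=(-8,-2,E) → sL=160/61, sR=32/25, mL=-48/1525, mR=-80/61
obs B: pose=(-3,7,W) → sL=160/17, sR=32/5, mL=144/85, mR=-80/17
sensor matrix S = [[160/61, 32/25], [160/17, 32/5]]; det S = 24576/5185
solve [mL_A; mL_B] = S·[w00; w01] and [mR_A; mR_B] = S·[w10; w11]:
  w00 = -1/2, w01 = 1, w10 = -1/2, w11 = 0

-1/2 1 -1/2 0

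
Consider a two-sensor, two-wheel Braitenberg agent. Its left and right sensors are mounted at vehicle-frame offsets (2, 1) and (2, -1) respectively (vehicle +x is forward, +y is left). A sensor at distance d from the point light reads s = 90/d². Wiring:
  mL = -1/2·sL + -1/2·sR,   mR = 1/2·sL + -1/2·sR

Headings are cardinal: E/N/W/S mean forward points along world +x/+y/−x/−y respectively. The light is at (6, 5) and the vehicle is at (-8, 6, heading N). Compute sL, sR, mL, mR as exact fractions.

5/13 45/89 -515/1157 -70/1157

left sensor world pos  = (-9, 8); dL² = 234
right sensor world pos = (-7, 8); dR² = 178
sL = 90/234 = 5/13
sR = 90/178 = 45/89
mL = -1/2·sL + -1/2·sR = -515/1157
mR = 1/2·sL + -1/2·sR = -70/1157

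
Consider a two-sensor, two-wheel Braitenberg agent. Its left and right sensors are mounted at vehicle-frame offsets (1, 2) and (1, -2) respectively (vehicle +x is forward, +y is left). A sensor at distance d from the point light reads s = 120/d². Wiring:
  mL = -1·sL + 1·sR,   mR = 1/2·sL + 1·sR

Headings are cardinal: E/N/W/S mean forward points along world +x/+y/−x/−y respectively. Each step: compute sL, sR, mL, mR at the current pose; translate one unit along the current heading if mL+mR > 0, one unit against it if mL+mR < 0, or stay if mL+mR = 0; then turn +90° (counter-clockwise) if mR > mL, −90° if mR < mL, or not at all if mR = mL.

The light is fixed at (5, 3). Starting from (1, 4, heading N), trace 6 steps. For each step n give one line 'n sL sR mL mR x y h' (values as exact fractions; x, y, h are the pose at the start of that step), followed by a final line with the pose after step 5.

0 3 15 12 33/2 1 4 N
1 24/5 120/41 -384/205 1092/205 1 5 W
2 12 12/5 -48/5 42/5 0 5 S
3 120/41 120/17 2880/697 5940/697 0 6 E
4 30/13 6 48/13 93/13 1 6 N
5 120/29 120/61 -3840/1769 7140/1769 1 7 W
final 0 7 S

n=0: pose=(1,4,N); sL=3, sR=15; mL=12, mR=33/2; mL+mR=57/2 → advance +1; mR−mL=9/2 → turn +1·90°
n=1: pose=(1,5,W); sL=24/5, sR=120/41; mL=-384/205, mR=1092/205; mL+mR=708/205 → advance +1; mR−mL=36/5 → turn +1·90°
n=2: pose=(0,5,S); sL=12, sR=12/5; mL=-48/5, mR=42/5; mL+mR=-6/5 → advance -1; mR−mL=18 → turn +1·90°
n=3: pose=(0,6,E); sL=120/41, sR=120/17; mL=2880/697, mR=5940/697; mL+mR=8820/697 → advance +1; mR−mL=180/41 → turn +1·90°
n=4: pose=(1,6,N); sL=30/13, sR=6; mL=48/13, mR=93/13; mL+mR=141/13 → advance +1; mR−mL=45/13 → turn +1·90°
n=5: pose=(1,7,W); sL=120/29, sR=120/61; mL=-3840/1769, mR=7140/1769; mL+mR=3300/1769 → advance +1; mR−mL=180/29 → turn +1·90°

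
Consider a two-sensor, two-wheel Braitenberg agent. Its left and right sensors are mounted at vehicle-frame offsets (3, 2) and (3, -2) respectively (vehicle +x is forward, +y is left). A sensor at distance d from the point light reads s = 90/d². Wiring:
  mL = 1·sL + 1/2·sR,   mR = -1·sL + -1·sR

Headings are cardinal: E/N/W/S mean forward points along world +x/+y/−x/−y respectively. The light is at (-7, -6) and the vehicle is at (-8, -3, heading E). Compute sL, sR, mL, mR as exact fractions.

90/29 18 351/29 -612/29

left sensor world pos  = (-5, -1); dL² = 29
right sensor world pos = (-5, -5); dR² = 5
sL = 90/29 = 90/29
sR = 90/5 = 18
mL = 1·sL + 1/2·sR = 351/29
mR = -1·sL + -1·sR = -612/29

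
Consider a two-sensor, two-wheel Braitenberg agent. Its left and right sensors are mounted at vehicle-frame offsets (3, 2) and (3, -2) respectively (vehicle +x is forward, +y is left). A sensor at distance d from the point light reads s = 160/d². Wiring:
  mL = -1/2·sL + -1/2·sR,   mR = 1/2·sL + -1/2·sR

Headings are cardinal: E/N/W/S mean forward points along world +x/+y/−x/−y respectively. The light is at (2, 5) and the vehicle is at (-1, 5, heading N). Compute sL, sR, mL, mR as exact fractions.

80/17 16 -176/17 -96/17

left sensor world pos  = (-3, 8); dL² = 34
right sensor world pos = (1, 8); dR² = 10
sL = 160/34 = 80/17
sR = 160/10 = 16
mL = -1/2·sL + -1/2·sR = -176/17
mR = 1/2·sL + -1/2·sR = -96/17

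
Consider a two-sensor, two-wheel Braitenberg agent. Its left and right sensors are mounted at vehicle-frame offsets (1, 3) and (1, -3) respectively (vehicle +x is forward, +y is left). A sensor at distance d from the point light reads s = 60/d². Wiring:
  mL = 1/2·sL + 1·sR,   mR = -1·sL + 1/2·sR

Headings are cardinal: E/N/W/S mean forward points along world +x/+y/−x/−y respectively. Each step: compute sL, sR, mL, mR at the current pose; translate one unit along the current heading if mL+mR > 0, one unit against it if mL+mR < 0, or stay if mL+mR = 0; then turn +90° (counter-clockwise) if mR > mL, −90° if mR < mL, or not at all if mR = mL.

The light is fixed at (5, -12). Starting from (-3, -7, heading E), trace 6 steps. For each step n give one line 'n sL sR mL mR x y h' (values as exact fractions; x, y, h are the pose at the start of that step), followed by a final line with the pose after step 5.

0 60/113 60/53 8370/5989 210/5989 -3 -7 E
1 15/8 15/29 675/464 -375/232 -2 -7 S
2 60/73 12/29 1746/2117 -1302/2117 -2 -6 W
3 6/17 30/37 621/629 33/629 -3 -6 N
4 60/149 12/13 2178/1937 114/1937 -3 -5 E
5 15/13 15/34 225/221 -825/884 -2 -5 S
final -2 -6 W

n=0: pose=(-3,-7,E); sL=60/113, sR=60/53; mL=8370/5989, mR=210/5989; mL+mR=8580/5989 → advance +1; mR−mL=-8160/5989 → turn -1·90°
n=1: pose=(-2,-7,S); sL=15/8, sR=15/29; mL=675/464, mR=-375/232; mL+mR=-75/464 → advance -1; mR−mL=-1425/464 → turn -1·90°
n=2: pose=(-2,-6,W); sL=60/73, sR=12/29; mL=1746/2117, mR=-1302/2117; mL+mR=444/2117 → advance +1; mR−mL=-3048/2117 → turn -1·90°
n=3: pose=(-3,-6,N); sL=6/17, sR=30/37; mL=621/629, mR=33/629; mL+mR=654/629 → advance +1; mR−mL=-588/629 → turn -1·90°
n=4: pose=(-3,-5,E); sL=60/149, sR=12/13; mL=2178/1937, mR=114/1937; mL+mR=2292/1937 → advance +1; mR−mL=-2064/1937 → turn -1·90°
n=5: pose=(-2,-5,S); sL=15/13, sR=15/34; mL=225/221, mR=-825/884; mL+mR=75/884 → advance +1; mR−mL=-1725/884 → turn -1·90°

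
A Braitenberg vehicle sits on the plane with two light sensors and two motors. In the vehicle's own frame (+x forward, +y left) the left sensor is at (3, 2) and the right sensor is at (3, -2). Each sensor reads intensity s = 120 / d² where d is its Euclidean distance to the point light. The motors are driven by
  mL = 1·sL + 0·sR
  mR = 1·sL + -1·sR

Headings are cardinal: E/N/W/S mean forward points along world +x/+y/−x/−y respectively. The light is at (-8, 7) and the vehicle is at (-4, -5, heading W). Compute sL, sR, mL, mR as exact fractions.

120/197 120/101 120/197 -11520/19897

left sensor world pos  = (-7, -7); dL² = 197
right sensor world pos = (-7, -3); dR² = 101
sL = 120/197 = 120/197
sR = 120/101 = 120/101
mL = 1·sL + 0·sR = 120/197
mR = 1·sL + -1·sR = -11520/19897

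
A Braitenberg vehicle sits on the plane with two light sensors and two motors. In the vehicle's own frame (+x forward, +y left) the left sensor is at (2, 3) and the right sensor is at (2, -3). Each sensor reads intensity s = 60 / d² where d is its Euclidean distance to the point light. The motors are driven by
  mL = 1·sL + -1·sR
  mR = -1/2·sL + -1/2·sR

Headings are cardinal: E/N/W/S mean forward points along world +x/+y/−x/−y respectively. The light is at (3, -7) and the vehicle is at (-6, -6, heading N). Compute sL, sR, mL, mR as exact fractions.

left sensor world pos  = (-9, -4); dL² = 153
right sensor world pos = (-3, -4); dR² = 45
sL = 60/153 = 20/51
sR = 60/45 = 4/3
mL = 1·sL + -1·sR = -16/17
mR = -1/2·sL + -1/2·sR = -44/51

20/51 4/3 -16/17 -44/51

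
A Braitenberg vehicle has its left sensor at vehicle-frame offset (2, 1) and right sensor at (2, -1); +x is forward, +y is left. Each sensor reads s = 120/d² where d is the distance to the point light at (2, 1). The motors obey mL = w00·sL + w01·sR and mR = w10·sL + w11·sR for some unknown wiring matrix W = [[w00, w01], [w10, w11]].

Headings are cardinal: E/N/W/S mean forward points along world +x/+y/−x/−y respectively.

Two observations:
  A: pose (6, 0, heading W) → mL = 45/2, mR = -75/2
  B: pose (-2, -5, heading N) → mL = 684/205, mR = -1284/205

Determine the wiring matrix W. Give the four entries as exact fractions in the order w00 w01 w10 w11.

-1/2 1 -1/2 -1

obs A: pose=(6,0,W) → sL=15, sR=30, mL=45/2, mR=-75/2
obs B: pose=(-2,-5,N) → sL=120/41, sR=24/5, mL=684/205, mR=-1284/205
sensor matrix S = [[15, 30], [120/41, 24/5]]; det S = -648/41
solve [mL_A; mL_B] = S·[w00; w01] and [mR_A; mR_B] = S·[w10; w11]:
  w00 = -1/2, w01 = 1, w10 = -1/2, w11 = -1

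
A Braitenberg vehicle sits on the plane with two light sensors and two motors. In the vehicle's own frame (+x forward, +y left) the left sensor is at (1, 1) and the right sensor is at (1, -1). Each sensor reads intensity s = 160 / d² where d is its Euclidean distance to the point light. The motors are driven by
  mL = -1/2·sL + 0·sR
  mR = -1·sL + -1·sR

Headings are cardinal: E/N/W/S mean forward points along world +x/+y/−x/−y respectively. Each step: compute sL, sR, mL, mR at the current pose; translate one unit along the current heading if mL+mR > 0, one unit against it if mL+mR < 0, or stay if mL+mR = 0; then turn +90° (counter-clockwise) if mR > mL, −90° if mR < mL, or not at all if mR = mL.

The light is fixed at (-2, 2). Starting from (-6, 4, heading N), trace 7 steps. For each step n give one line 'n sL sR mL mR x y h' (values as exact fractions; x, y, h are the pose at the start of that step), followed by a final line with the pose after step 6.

0 80/17 80/9 -40/17 -2080/153 -6 4 N
1 160/13 160/9 -80/13 -3520/117 -6 3 E
2 10 40/9 -5 -130/9 -7 3 S
3 160/37 32/9 -80/37 -2624/333 -7 4 W
4 80/17 80/9 -40/17 -2080/153 -6 4 N
5 160/13 160/9 -80/13 -3520/117 -6 3 E
6 10 40/9 -5 -130/9 -7 3 S
final -7 4 W

n=0: pose=(-6,4,N); sL=80/17, sR=80/9; mL=-40/17, mR=-2080/153; mL+mR=-2440/153 → advance -1; mR−mL=-1720/153 → turn -1·90°
n=1: pose=(-6,3,E); sL=160/13, sR=160/9; mL=-80/13, mR=-3520/117; mL+mR=-4240/117 → advance -1; mR−mL=-2800/117 → turn -1·90°
n=2: pose=(-7,3,S); sL=10, sR=40/9; mL=-5, mR=-130/9; mL+mR=-175/9 → advance -1; mR−mL=-85/9 → turn -1·90°
n=3: pose=(-7,4,W); sL=160/37, sR=32/9; mL=-80/37, mR=-2624/333; mL+mR=-3344/333 → advance -1; mR−mL=-1904/333 → turn -1·90°
n=4: pose=(-6,4,N); sL=80/17, sR=80/9; mL=-40/17, mR=-2080/153; mL+mR=-2440/153 → advance -1; mR−mL=-1720/153 → turn -1·90°
n=5: pose=(-6,3,E); sL=160/13, sR=160/9; mL=-80/13, mR=-3520/117; mL+mR=-4240/117 → advance -1; mR−mL=-2800/117 → turn -1·90°
n=6: pose=(-7,3,S); sL=10, sR=40/9; mL=-5, mR=-130/9; mL+mR=-175/9 → advance -1; mR−mL=-85/9 → turn -1·90°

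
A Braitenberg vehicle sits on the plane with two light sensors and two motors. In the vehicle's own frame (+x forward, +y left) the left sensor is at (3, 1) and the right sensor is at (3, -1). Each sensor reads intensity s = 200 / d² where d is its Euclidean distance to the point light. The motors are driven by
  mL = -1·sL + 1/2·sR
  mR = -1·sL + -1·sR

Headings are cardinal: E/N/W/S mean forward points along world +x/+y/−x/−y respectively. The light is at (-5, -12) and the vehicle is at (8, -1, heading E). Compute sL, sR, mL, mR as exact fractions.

1/2 50/89 -39/178 -189/178

left sensor world pos  = (11, 0); dL² = 400
right sensor world pos = (11, -2); dR² = 356
sL = 200/400 = 1/2
sR = 200/356 = 50/89
mL = -1·sL + 1/2·sR = -39/178
mR = -1·sL + -1·sR = -189/178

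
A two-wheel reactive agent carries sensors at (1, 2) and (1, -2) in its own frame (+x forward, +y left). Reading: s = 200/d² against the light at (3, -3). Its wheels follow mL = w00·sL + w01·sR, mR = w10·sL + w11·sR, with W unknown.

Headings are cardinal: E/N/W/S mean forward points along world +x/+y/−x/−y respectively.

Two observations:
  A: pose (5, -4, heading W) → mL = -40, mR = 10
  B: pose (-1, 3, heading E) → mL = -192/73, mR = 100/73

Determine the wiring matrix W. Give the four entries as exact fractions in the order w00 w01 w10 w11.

1/2 -1/2 1/2 0

obs A: pose=(5,-4,W) → sL=20, sR=100, mL=-40, mR=10
obs B: pose=(-1,3,E) → sL=200/73, sR=8, mL=-192/73, mR=100/73
sensor matrix S = [[20, 100], [200/73, 8]]; det S = -8320/73
solve [mL_A; mL_B] = S·[w00; w01] and [mR_A; mR_B] = S·[w10; w11]:
  w00 = 1/2, w01 = -1/2, w10 = 1/2, w11 = 0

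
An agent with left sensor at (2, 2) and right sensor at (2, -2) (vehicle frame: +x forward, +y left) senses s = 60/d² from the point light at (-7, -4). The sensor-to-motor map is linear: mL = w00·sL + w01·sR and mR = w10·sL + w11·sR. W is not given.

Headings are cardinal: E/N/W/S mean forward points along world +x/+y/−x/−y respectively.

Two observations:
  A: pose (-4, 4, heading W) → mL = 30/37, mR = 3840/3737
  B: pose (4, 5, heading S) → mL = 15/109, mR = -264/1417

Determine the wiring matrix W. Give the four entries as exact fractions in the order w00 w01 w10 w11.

1/2 0 1 -1

obs A: pose=(-4,4,W) → sL=60/37, sR=60/101, mL=30/37, mR=3840/3737
obs B: pose=(4,5,S) → sL=30/109, sR=6/13, mL=15/109, mR=-264/1417
sensor matrix S = [[60/37, 60/101], [30/109, 6/13]]; det S = 3097440/5295329
solve [mL_A; mL_B] = S·[w00; w01] and [mR_A; mR_B] = S·[w10; w11]:
  w00 = 1/2, w01 = 0, w10 = 1, w11 = -1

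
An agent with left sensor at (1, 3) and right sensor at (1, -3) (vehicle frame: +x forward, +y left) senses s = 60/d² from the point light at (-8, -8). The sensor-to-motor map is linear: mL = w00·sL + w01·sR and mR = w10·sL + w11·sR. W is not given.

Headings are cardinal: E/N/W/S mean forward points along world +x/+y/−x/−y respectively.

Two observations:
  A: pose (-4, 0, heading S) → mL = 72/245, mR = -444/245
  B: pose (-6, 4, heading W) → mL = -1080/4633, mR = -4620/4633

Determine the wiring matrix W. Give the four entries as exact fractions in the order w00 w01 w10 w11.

obs A: pose=(-4,0,S) → sL=30/49, sR=6/5, mL=72/245, mR=-444/245
obs B: pose=(-6,4,W) → sL=30/41, sR=30/113, mL=-1080/4633, mR=-4620/4633
sensor matrix S = [[30/49, 6/5], [30/41, 30/113]]; det S = -162432/227017
solve [mL_A; mL_B] = S·[w00; w01] and [mR_A; mR_B] = S·[w10; w11]:
  w00 = -1/2, w01 = 1/2, w10 = -1, w11 = -1

-1/2 1/2 -1 -1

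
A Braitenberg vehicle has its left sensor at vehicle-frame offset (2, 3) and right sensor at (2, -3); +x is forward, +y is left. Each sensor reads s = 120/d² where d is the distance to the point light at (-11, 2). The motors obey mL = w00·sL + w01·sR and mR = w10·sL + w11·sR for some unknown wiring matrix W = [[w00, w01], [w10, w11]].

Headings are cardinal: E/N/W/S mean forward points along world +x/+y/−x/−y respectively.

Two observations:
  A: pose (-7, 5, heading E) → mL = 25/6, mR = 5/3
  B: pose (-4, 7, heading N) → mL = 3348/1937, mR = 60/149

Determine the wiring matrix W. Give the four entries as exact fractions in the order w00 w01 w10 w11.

obs A: pose=(-7,5,E) → sL=5/3, sR=10/3, mL=25/6, mR=5/3
obs B: pose=(-4,7,N) → sL=24/13, sR=120/149, mL=3348/1937, mR=60/149
sensor matrix S = [[5/3, 10/3], [24/13, 120/149]]; det S = -9320/1937
solve [mL_A; mL_B] = S·[w00; w01] and [mR_A; mR_B] = S·[w10; w11]:
  w00 = 1/2, w01 = 1, w10 = 0, w11 = 1/2

1/2 1 0 1/2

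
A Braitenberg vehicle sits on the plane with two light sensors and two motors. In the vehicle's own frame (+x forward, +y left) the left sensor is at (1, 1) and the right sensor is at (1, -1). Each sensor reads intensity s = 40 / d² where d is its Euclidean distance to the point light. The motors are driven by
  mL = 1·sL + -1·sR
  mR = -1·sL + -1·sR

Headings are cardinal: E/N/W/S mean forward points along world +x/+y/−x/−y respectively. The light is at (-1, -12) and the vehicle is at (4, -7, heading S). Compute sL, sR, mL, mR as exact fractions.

10/13 5/4 -25/52 -105/52

left sensor world pos  = (5, -8); dL² = 52
right sensor world pos = (3, -8); dR² = 32
sL = 40/52 = 10/13
sR = 40/32 = 5/4
mL = 1·sL + -1·sR = -25/52
mR = -1·sL + -1·sR = -105/52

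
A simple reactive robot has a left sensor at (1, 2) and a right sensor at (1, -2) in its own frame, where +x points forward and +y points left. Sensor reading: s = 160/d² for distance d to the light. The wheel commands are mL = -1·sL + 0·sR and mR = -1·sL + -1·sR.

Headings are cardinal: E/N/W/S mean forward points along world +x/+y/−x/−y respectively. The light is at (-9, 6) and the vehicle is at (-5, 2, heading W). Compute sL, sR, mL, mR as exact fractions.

32/9 160/13 -32/9 -1856/117

left sensor world pos  = (-6, 0); dL² = 45
right sensor world pos = (-6, 4); dR² = 13
sL = 160/45 = 32/9
sR = 160/13 = 160/13
mL = -1·sL + 0·sR = -32/9
mR = -1·sL + -1·sR = -1856/117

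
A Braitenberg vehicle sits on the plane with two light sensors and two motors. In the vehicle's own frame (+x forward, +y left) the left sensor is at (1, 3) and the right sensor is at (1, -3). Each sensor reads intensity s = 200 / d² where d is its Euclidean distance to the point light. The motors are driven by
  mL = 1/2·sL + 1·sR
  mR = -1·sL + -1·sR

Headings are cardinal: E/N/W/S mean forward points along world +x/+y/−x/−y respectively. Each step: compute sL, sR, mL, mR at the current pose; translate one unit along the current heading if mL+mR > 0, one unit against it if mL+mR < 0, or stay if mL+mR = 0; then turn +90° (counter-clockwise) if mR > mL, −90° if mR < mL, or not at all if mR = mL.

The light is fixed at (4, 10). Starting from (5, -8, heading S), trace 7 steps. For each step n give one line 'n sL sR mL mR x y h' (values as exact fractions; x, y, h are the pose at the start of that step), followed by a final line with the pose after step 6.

n=0: pose=(5,-8,S); sL=200/377, sR=40/73; mL=22380/27521, mR=-29680/27521; mL+mR=-100/377 → advance -1; mR−mL=-52060/27521 → turn -1·90°
n=1: pose=(5,-7,W); sL=1/2, sR=50/49; mL=249/196, mR=-149/98; mL+mR=-1/4 → advance -1; mR−mL=-547/196 → turn -1·90°
n=2: pose=(6,-7,N); sL=200/257, sR=200/281; mL=79500/72217, mR=-107600/72217; mL+mR=-100/257 → advance -1; mR−mL=-187100/72217 → turn -1·90°
n=3: pose=(6,-8,E); sL=100/117, sR=4/9; mL=34/39, mR=-152/117; mL+mR=-50/117 → advance -1; mR−mL=-254/117 → turn -1·90°
n=4: pose=(5,-8,S); sL=200/377, sR=40/73; mL=22380/27521, mR=-29680/27521; mL+mR=-100/377 → advance -1; mR−mL=-52060/27521 → turn -1·90°
n=5: pose=(5,-7,W); sL=1/2, sR=50/49; mL=249/196, mR=-149/98; mL+mR=-1/4 → advance -1; mR−mL=-547/196 → turn -1·90°
n=6: pose=(6,-7,N); sL=200/257, sR=200/281; mL=79500/72217, mR=-107600/72217; mL+mR=-100/257 → advance -1; mR−mL=-187100/72217 → turn -1·90°

0 200/377 40/73 22380/27521 -29680/27521 5 -8 S
1 1/2 50/49 249/196 -149/98 5 -7 W
2 200/257 200/281 79500/72217 -107600/72217 6 -7 N
3 100/117 4/9 34/39 -152/117 6 -8 E
4 200/377 40/73 22380/27521 -29680/27521 5 -8 S
5 1/2 50/49 249/196 -149/98 5 -7 W
6 200/257 200/281 79500/72217 -107600/72217 6 -7 N
final 6 -8 E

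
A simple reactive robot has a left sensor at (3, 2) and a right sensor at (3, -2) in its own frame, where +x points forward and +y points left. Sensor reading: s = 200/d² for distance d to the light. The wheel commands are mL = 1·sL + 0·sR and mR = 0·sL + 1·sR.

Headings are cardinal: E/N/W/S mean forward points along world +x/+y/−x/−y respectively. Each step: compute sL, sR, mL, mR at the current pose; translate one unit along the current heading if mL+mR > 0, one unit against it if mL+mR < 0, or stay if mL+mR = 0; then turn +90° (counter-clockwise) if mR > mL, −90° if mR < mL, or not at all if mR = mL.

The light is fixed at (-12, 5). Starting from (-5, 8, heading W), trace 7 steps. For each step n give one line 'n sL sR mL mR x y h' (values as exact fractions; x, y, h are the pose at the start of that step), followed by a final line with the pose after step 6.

n=0: pose=(-5,8,W); sL=200/17, sR=200/41; mL=200/17, mR=200/41; mL+mR=11600/697 → advance +1; mR−mL=-4800/697 → turn -1·90°
n=1: pose=(-6,8,N); sL=50/13, sR=2; mL=50/13, mR=2; mL+mR=76/13 → advance +1; mR−mL=-24/13 → turn -1·90°
n=2: pose=(-6,9,E); sL=200/117, sR=40/17; mL=200/117, mR=40/17; mL+mR=8080/1989 → advance +1; mR−mL=1280/1989 → turn +1·90°
n=3: pose=(-5,9,N); sL=100/37, sR=20/13; mL=100/37, mR=20/13; mL+mR=2040/481 → advance +1; mR−mL=-560/481 → turn -1·90°
n=4: pose=(-5,10,E); sL=200/149, sR=200/109; mL=200/149, mR=200/109; mL+mR=51600/16241 → advance +1; mR−mL=8000/16241 → turn +1·90°
n=5: pose=(-4,10,N); sL=2, sR=50/41; mL=2, mR=50/41; mL+mR=132/41 → advance +1; mR−mL=-32/41 → turn -1·90°
n=6: pose=(-4,11,E); sL=40/37, sR=200/137; mL=40/37, mR=200/137; mL+mR=12880/5069 → advance +1; mR−mL=1920/5069 → turn +1·90°

0 200/17 200/41 200/17 200/41 -5 8 W
1 50/13 2 50/13 2 -6 8 N
2 200/117 40/17 200/117 40/17 -6 9 E
3 100/37 20/13 100/37 20/13 -5 9 N
4 200/149 200/109 200/149 200/109 -5 10 E
5 2 50/41 2 50/41 -4 10 N
6 40/37 200/137 40/37 200/137 -4 11 E
final -3 11 N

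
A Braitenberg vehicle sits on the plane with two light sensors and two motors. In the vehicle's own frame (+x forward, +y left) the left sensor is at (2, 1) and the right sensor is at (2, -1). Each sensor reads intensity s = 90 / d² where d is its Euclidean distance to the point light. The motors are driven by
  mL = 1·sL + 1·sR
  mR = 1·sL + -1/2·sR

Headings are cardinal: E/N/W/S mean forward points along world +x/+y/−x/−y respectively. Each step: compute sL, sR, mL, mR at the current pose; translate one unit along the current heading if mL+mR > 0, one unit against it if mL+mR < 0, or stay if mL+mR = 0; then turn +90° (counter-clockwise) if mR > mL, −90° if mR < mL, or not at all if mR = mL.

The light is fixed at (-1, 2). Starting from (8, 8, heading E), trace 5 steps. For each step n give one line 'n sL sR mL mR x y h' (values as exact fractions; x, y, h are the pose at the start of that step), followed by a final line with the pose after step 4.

0 9/17 45/73 1422/1241 549/2482 8 8 E
1 90/137 90/97 21060/13289 2565/13289 9 8 S
2 9/8 9/10 81/40 27/40 9 7 W
3 90/113 90/149 23580/16837 8325/16837 8 7 N
4 9/17 45/73 1422/1241 549/2482 8 8 E
final 9 8 S

n=0: pose=(8,8,E); sL=9/17, sR=45/73; mL=1422/1241, mR=549/2482; mL+mR=3393/2482 → advance +1; mR−mL=-135/146 → turn -1·90°
n=1: pose=(9,8,S); sL=90/137, sR=90/97; mL=21060/13289, mR=2565/13289; mL+mR=23625/13289 → advance +1; mR−mL=-135/97 → turn -1·90°
n=2: pose=(9,7,W); sL=9/8, sR=9/10; mL=81/40, mR=27/40; mL+mR=27/10 → advance +1; mR−mL=-27/20 → turn -1·90°
n=3: pose=(8,7,N); sL=90/113, sR=90/149; mL=23580/16837, mR=8325/16837; mL+mR=31905/16837 → advance +1; mR−mL=-135/149 → turn -1·90°
n=4: pose=(8,8,E); sL=9/17, sR=45/73; mL=1422/1241, mR=549/2482; mL+mR=3393/2482 → advance +1; mR−mL=-135/146 → turn -1·90°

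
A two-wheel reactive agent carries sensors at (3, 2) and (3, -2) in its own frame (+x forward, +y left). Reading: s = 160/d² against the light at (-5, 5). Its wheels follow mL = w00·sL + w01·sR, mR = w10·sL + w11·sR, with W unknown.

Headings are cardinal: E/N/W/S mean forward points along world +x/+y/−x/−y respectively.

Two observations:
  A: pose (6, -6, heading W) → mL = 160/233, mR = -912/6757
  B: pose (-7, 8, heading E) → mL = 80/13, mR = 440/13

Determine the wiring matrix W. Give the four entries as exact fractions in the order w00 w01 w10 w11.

obs A: pose=(6,-6,W) → sL=160/233, sR=32/29, mL=160/233, mR=-912/6757
obs B: pose=(-7,8,E) → sL=80/13, sR=80, mL=80/13, mR=440/13
sensor matrix S = [[160/233, 32/29], [80/13, 80]]; det S = 4229120/87841
solve [mL_A; mL_B] = S·[w00; w01] and [mR_A; mR_B] = S·[w10; w11]:
  w00 = 1, w01 = 0, w10 = -1, w11 = 1/2

1 0 -1 1/2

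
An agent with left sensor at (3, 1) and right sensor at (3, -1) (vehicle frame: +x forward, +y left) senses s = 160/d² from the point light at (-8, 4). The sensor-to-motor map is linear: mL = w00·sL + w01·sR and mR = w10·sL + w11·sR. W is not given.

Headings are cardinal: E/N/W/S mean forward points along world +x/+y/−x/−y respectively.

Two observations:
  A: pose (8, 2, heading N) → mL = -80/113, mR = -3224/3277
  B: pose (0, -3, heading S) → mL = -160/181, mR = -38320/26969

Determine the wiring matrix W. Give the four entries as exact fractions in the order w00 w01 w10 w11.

obs A: pose=(8,2,N) → sL=80/113, sR=16/29, mL=-80/113, mR=-3224/3277
obs B: pose=(0,-3,S) → sL=160/181, sR=160/149, mL=-160/181, mR=-38320/26969
sensor matrix S = [[80/113, 16/29], [160/181, 160/149]]; det S = 24084480/88377413
solve [mL_A; mL_B] = S·[w00; w01] and [mR_A; mR_B] = S·[w10; w11]:
  w00 = -1, w01 = 0, w10 = -1, w11 = -1/2

-1 0 -1 -1/2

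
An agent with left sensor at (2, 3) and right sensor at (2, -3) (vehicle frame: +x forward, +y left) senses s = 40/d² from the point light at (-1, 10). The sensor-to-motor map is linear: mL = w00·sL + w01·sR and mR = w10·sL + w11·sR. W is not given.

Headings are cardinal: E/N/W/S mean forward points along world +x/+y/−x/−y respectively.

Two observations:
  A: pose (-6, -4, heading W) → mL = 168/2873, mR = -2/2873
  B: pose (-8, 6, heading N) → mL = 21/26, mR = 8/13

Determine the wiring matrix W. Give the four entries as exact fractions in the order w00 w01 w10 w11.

-1/2 1/2 -1 1/2

obs A: pose=(-6,-4,W) → sL=20/169, sR=4/17, mL=168/2873, mR=-2/2873
obs B: pose=(-8,6,N) → sL=5/13, sR=2, mL=21/26, mR=8/13
sensor matrix S = [[20/169, 4/17], [5/13, 2]]; det S = 420/2873
solve [mL_A; mL_B] = S·[w00; w01] and [mR_A; mR_B] = S·[w10; w11]:
  w00 = -1/2, w01 = 1/2, w10 = -1, w11 = 1/2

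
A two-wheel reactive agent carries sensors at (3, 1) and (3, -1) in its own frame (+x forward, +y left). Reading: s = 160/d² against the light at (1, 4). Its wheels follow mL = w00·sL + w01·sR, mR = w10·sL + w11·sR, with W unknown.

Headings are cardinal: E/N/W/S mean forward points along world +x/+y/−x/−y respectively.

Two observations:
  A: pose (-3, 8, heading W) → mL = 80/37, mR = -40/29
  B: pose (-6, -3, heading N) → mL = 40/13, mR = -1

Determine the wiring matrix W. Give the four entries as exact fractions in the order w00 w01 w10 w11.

obs A: pose=(-3,8,W) → sL=80/29, sR=80/37, mL=80/37, mR=-40/29
obs B: pose=(-6,-3,N) → sL=2, sR=40/13, mL=40/13, mR=-1
sensor matrix S = [[80/29, 80/37], [2, 40/13]]; det S = 58080/13949
solve [mL_A; mL_B] = S·[w00; w01] and [mR_A; mR_B] = S·[w10; w11]:
  w00 = 0, w01 = 1, w10 = -1/2, w11 = 0

0 1 -1/2 0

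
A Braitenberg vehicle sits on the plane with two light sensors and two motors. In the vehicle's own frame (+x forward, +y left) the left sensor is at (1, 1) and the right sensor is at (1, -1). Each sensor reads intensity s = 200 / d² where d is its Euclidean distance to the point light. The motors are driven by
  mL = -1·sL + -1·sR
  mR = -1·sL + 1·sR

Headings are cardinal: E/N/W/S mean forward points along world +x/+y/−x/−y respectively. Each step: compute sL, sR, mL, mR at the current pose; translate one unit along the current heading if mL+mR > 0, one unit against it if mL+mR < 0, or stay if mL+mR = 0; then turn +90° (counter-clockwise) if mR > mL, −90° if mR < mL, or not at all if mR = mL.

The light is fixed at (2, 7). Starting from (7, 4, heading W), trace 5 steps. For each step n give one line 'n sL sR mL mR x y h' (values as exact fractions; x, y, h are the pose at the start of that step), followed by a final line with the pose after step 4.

n=0: pose=(7,4,W); sL=25/4, sR=10; mL=-65/4, mR=15/4; mL+mR=-25/2 → advance -1; mR−mL=20 → turn +1·90°
n=1: pose=(8,4,S); sL=40/13, sR=200/41; mL=-4240/533, mR=960/533; mL+mR=-80/13 → advance -1; mR−mL=400/41 → turn +1·90°
n=2: pose=(8,5,E); sL=4, sR=100/29; mL=-216/29, mR=-16/29; mL+mR=-8 → advance -1; mR−mL=200/29 → turn +1·90°
n=3: pose=(7,5,N); sL=200/17, sR=200/37; mL=-10800/629, mR=-4000/629; mL+mR=-400/17 → advance -1; mR−mL=400/37 → turn +1·90°
n=4: pose=(7,4,W); sL=25/4, sR=10; mL=-65/4, mR=15/4; mL+mR=-25/2 → advance -1; mR−mL=20 → turn +1·90°

0 25/4 10 -65/4 15/4 7 4 W
1 40/13 200/41 -4240/533 960/533 8 4 S
2 4 100/29 -216/29 -16/29 8 5 E
3 200/17 200/37 -10800/629 -4000/629 7 5 N
4 25/4 10 -65/4 15/4 7 4 W
final 8 4 S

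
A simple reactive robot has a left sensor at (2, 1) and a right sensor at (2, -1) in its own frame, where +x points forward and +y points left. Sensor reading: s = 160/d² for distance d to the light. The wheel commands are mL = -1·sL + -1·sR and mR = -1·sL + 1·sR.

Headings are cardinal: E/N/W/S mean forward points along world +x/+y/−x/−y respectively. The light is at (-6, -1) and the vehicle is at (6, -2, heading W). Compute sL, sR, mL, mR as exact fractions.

20/13 8/5 -204/65 4/65

left sensor world pos  = (4, -3); dL² = 104
right sensor world pos = (4, -1); dR² = 100
sL = 160/104 = 20/13
sR = 160/100 = 8/5
mL = -1·sL + -1·sR = -204/65
mR = -1·sL + 1·sR = 4/65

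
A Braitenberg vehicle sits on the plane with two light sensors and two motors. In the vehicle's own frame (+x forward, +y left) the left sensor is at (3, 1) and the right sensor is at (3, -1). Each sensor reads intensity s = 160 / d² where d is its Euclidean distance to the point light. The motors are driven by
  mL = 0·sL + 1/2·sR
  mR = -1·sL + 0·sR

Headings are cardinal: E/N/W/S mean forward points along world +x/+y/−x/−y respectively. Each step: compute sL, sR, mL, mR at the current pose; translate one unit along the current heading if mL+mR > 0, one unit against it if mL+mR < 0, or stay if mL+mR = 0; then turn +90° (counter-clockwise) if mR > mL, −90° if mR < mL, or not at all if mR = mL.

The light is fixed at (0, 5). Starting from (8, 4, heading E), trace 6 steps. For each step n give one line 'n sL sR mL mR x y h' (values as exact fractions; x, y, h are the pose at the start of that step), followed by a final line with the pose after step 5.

0 160/121 32/25 16/25 -160/121 8 4 E
1 2 40/13 20/13 -2 7 4 S
2 160/17 160/17 80/17 -160/17 7 5 W
3 80/29 16/9 8/9 -80/29 8 5 N
4 160/121 32/25 16/25 -160/121 8 4 E
5 2 40/13 20/13 -2 7 4 S
final 7 5 W

n=0: pose=(8,4,E); sL=160/121, sR=32/25; mL=16/25, mR=-160/121; mL+mR=-2064/3025 → advance -1; mR−mL=-5936/3025 → turn -1·90°
n=1: pose=(7,4,S); sL=2, sR=40/13; mL=20/13, mR=-2; mL+mR=-6/13 → advance -1; mR−mL=-46/13 → turn -1·90°
n=2: pose=(7,5,W); sL=160/17, sR=160/17; mL=80/17, mR=-160/17; mL+mR=-80/17 → advance -1; mR−mL=-240/17 → turn -1·90°
n=3: pose=(8,5,N); sL=80/29, sR=16/9; mL=8/9, mR=-80/29; mL+mR=-488/261 → advance -1; mR−mL=-952/261 → turn -1·90°
n=4: pose=(8,4,E); sL=160/121, sR=32/25; mL=16/25, mR=-160/121; mL+mR=-2064/3025 → advance -1; mR−mL=-5936/3025 → turn -1·90°
n=5: pose=(7,4,S); sL=2, sR=40/13; mL=20/13, mR=-2; mL+mR=-6/13 → advance -1; mR−mL=-46/13 → turn -1·90°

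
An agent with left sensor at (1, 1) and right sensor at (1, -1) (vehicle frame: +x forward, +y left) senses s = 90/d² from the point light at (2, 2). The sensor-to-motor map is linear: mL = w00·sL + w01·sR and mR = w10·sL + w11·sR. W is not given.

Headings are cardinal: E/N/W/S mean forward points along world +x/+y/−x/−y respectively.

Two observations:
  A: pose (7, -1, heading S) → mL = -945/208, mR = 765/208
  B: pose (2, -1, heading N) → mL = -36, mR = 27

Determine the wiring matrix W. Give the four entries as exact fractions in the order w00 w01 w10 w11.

-1 -1 1/2 1

obs A: pose=(7,-1,S) → sL=45/26, sR=45/16, mL=-945/208, mR=765/208
obs B: pose=(2,-1,N) → sL=18, sR=18, mL=-36, mR=27
sensor matrix S = [[45/26, 45/16], [18, 18]]; det S = -2025/104
solve [mL_A; mL_B] = S·[w00; w01] and [mR_A; mR_B] = S·[w10; w11]:
  w00 = -1, w01 = -1, w10 = 1/2, w11 = 1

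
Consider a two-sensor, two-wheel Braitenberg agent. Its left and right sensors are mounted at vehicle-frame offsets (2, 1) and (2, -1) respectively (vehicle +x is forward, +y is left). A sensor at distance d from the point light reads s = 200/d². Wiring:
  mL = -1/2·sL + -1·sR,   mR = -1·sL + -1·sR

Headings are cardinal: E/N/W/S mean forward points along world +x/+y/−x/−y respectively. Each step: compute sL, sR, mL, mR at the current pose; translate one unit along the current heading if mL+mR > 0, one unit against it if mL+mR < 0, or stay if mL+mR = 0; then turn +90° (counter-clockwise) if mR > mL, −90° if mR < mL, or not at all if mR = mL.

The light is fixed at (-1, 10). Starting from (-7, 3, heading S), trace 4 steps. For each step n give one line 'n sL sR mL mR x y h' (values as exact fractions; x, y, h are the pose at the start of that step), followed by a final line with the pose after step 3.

0 100/53 20/13 -1710/689 -2360/689 -7 3 S
1 200/113 200/89 -31500/10057 -40400/10057 -7 4 W
2 50/13 25/4 -425/52 -525/52 -6 4 N
3 40/9 200/73 -3260/657 -4720/657 -6 3 E
final -7 3 S

n=0: pose=(-7,3,S); sL=100/53, sR=20/13; mL=-1710/689, mR=-2360/689; mL+mR=-4070/689 → advance -1; mR−mL=-50/53 → turn -1·90°
n=1: pose=(-7,4,W); sL=200/113, sR=200/89; mL=-31500/10057, mR=-40400/10057; mL+mR=-71900/10057 → advance -1; mR−mL=-100/113 → turn -1·90°
n=2: pose=(-6,4,N); sL=50/13, sR=25/4; mL=-425/52, mR=-525/52; mL+mR=-475/26 → advance -1; mR−mL=-25/13 → turn -1·90°
n=3: pose=(-6,3,E); sL=40/9, sR=200/73; mL=-3260/657, mR=-4720/657; mL+mR=-2660/219 → advance -1; mR−mL=-20/9 → turn -1·90°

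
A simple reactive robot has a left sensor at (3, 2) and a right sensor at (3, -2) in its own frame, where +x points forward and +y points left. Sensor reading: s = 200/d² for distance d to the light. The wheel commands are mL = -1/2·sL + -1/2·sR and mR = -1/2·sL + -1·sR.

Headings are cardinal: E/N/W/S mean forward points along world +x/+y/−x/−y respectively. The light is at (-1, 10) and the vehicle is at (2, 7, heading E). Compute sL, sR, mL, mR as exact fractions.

200/37 200/61 -9800/2257 -13500/2257

left sensor world pos  = (5, 9); dL² = 37
right sensor world pos = (5, 5); dR² = 61
sL = 200/37 = 200/37
sR = 200/61 = 200/61
mL = -1/2·sL + -1/2·sR = -9800/2257
mR = -1/2·sL + -1·sR = -13500/2257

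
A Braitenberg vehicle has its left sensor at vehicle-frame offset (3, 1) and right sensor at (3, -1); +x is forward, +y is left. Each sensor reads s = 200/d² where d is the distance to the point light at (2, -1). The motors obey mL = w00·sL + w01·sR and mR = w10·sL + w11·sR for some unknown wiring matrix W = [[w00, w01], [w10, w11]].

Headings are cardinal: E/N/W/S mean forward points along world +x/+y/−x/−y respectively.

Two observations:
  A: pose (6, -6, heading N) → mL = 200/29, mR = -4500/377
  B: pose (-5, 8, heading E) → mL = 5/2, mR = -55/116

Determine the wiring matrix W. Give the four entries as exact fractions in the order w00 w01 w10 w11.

obs A: pose=(6,-6,N) → sL=200/13, sR=200/29, mL=200/29, mR=-4500/377
obs B: pose=(-5,8,E) → sL=50/29, sR=5/2, mL=5/2, mR=-55/116
sensor matrix S = [[200/13, 200/29], [50/29, 5/2]]; det S = 290500/10933
solve [mL_A; mL_B] = S·[w00; w01] and [mR_A; mR_B] = S·[w10; w11]:
  w00 = 0, w01 = 1, w10 = -1, w11 = 1/2

0 1 -1 1/2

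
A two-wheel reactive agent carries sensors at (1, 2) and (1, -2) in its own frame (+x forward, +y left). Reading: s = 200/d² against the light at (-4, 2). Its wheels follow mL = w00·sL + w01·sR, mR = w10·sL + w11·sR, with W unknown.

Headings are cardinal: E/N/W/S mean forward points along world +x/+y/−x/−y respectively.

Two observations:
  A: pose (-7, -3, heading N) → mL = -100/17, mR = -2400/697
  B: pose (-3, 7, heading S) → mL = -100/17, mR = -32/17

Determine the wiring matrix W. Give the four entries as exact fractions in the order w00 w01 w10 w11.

0 -1/2 1/2 -1/2

obs A: pose=(-7,-3,N) → sL=200/41, sR=200/17, mL=-100/17, mR=-2400/697
obs B: pose=(-3,7,S) → sL=8, sR=200/17, mL=-100/17, mR=-32/17
sensor matrix S = [[200/41, 200/17], [8, 200/17]]; det S = -25600/697
solve [mL_A; mL_B] = S·[w00; w01] and [mR_A; mR_B] = S·[w10; w11]:
  w00 = 0, w01 = -1/2, w10 = 1/2, w11 = -1/2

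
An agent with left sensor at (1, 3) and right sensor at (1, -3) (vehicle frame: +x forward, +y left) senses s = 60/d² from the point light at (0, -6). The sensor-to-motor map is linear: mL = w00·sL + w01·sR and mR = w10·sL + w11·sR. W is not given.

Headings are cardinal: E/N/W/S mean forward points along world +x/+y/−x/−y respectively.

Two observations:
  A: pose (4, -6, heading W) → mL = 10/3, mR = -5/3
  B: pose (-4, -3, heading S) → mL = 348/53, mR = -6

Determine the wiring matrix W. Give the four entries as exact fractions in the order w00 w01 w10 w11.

1/2 1/2 -1/2 0

obs A: pose=(4,-6,W) → sL=10/3, sR=10/3, mL=10/3, mR=-5/3
obs B: pose=(-4,-3,S) → sL=12, sR=60/53, mL=348/53, mR=-6
sensor matrix S = [[10/3, 10/3], [12, 60/53]]; det S = -1920/53
solve [mL_A; mL_B] = S·[w00; w01] and [mR_A; mR_B] = S·[w10; w11]:
  w00 = 1/2, w01 = 1/2, w10 = -1/2, w11 = 0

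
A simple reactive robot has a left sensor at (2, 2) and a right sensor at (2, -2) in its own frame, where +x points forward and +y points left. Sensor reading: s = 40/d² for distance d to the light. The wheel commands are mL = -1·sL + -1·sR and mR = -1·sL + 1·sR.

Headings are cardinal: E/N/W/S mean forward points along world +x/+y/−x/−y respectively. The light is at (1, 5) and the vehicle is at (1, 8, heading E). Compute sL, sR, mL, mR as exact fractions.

left sensor world pos  = (3, 10); dL² = 29
right sensor world pos = (3, 6); dR² = 5
sL = 40/29 = 40/29
sR = 40/5 = 8
mL = -1·sL + -1·sR = -272/29
mR = -1·sL + 1·sR = 192/29

40/29 8 -272/29 192/29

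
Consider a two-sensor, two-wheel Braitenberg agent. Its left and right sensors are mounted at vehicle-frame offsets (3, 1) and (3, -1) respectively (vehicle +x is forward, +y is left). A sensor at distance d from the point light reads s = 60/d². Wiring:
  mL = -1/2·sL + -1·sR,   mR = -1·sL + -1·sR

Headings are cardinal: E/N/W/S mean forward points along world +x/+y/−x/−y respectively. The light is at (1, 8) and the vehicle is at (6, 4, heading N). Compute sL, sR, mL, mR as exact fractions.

60/17 60/37 -2130/629 -3240/629

left sensor world pos  = (5, 7); dL² = 17
right sensor world pos = (7, 7); dR² = 37
sL = 60/17 = 60/17
sR = 60/37 = 60/37
mL = -1/2·sL + -1·sR = -2130/629
mR = -1·sL + -1·sR = -3240/629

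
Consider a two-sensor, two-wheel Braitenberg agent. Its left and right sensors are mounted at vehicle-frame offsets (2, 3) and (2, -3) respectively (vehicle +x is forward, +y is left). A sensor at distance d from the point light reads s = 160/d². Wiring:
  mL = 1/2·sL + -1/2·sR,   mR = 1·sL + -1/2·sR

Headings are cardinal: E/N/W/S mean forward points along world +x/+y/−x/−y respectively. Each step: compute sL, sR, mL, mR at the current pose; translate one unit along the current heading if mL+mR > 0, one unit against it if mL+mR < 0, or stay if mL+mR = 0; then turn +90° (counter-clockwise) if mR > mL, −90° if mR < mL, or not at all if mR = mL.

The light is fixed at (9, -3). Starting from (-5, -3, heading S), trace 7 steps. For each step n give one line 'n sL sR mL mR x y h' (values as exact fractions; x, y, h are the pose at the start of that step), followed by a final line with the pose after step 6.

0 32/25 160/293 2688/7325 7376/7325 -5 -3 S
1 40/37 1 3/74 43/74 -5 -4 E
2 160/257 160/101 -12480/25957 -4400/25957 -4 -4 N
3 16/25 80/113 -96/2825 808/2825 -4 -5 W
4 160/137 32/61 2688/8357 7568/8357 -5 -5 S
5 10/9 8/9 1/9 2/3 -5 -6 E
6 160/257 160/101 -12480/25957 -4400/25957 -4 -6 N
final -4 -7 W

n=0: pose=(-5,-3,S); sL=32/25, sR=160/293; mL=2688/7325, mR=7376/7325; mL+mR=10064/7325 → advance +1; mR−mL=16/25 → turn +1·90°
n=1: pose=(-5,-4,E); sL=40/37, sR=1; mL=3/74, mR=43/74; mL+mR=23/37 → advance +1; mR−mL=20/37 → turn +1·90°
n=2: pose=(-4,-4,N); sL=160/257, sR=160/101; mL=-12480/25957, mR=-4400/25957; mL+mR=-16880/25957 → advance -1; mR−mL=80/257 → turn +1·90°
n=3: pose=(-4,-5,W); sL=16/25, sR=80/113; mL=-96/2825, mR=808/2825; mL+mR=712/2825 → advance +1; mR−mL=8/25 → turn +1·90°
n=4: pose=(-5,-5,S); sL=160/137, sR=32/61; mL=2688/8357, mR=7568/8357; mL+mR=10256/8357 → advance +1; mR−mL=80/137 → turn +1·90°
n=5: pose=(-5,-6,E); sL=10/9, sR=8/9; mL=1/9, mR=2/3; mL+mR=7/9 → advance +1; mR−mL=5/9 → turn +1·90°
n=6: pose=(-4,-6,N); sL=160/257, sR=160/101; mL=-12480/25957, mR=-4400/25957; mL+mR=-16880/25957 → advance -1; mR−mL=80/257 → turn +1·90°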